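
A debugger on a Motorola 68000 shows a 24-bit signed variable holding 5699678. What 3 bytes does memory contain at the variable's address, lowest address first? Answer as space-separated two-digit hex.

56 F8 5E

5699678 in hexadecimal, padded to 24 bits, is 0x56F85E.
Split into bytes (most-significant first): 56 F8 5E.
In big-endian order the high byte comes first in memory.
So the memory order matches the most-significant-first order: 56 F8 5E.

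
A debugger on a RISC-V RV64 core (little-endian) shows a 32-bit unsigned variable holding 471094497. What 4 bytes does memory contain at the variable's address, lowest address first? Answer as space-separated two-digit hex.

471094497 in hexadecimal, padded to 32 bits, is 0x1C1454E1.
Split into bytes (most-significant first): 1C 14 54 E1.
In little-endian order the low byte comes first in memory.
So at ascending addresses the bytes are E1 54 14 1C.

E1 54 14 1C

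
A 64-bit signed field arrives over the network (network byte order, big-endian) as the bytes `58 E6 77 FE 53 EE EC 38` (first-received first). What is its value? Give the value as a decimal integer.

Big-endian: lowest address holds the most-significant byte.
The bytes are already most-significant first: 0x58E677FE53EEEC38.
0x58E677FE53EEEC38 = 6405939454194674744.

6405939454194674744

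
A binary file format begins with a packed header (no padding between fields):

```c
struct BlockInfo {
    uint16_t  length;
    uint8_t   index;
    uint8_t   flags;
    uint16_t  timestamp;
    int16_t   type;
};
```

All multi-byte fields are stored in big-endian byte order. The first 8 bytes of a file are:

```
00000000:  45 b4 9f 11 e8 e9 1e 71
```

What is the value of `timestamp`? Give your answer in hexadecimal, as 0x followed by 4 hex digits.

0xE8E9

`timestamp` follows `length` (2 B), `index` (1 B), `flags` (1 B), so it starts at offset 2 + 1 + 1 = 4 and occupies 2 bytes.
Bytes at offsets 4..5: E8 E9.
In big-endian order the high byte comes first in memory.
The bytes are already most-significant first: 0xE8E9.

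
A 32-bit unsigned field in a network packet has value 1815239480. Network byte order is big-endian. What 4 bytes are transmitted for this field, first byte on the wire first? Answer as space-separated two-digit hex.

6C 32 5B 38

1815239480 in hexadecimal, padded to 32 bits, is 0x6C325B38.
Split into bytes (most-significant first): 6C 32 5B 38.
Big-endian stores the most-significant byte at the lowest address.
So the memory order matches the most-significant-first order: 6C 32 5B 38.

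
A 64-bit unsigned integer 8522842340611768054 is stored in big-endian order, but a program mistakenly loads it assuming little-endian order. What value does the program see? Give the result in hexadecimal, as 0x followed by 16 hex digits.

8522842340611768054 in 64-bit hexadecimal is 0x764737F3ECD2BEF6.
Stored big-endian, the bytes at ascending addresses are 76 47 37 F3 EC D2 BE F6.
Read back as little-endian, the first byte is least significant, giving 0xF6BED2ECF3374776.

0xF6BED2ECF3374776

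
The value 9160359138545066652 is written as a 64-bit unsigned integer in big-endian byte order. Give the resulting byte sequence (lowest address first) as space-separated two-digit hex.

7F 20 22 1A 53 FB 62 9C

9160359138545066652 in hexadecimal, padded to 64 bits, is 0x7F20221A53FB629C.
Split into bytes (most-significant first): 7F 20 22 1A 53 FB 62 9C.
Big-endian stores the most-significant byte at the lowest address.
So the memory order matches the most-significant-first order: 7F 20 22 1A 53 FB 62 9C.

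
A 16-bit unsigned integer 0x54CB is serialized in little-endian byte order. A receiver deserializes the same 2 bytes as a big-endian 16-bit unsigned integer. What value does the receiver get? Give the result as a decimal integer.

52052

Stored little-endian, the bytes at ascending addresses are CB 54.
Read back as big-endian, the last byte is least significant, giving 0xCB54.
0xCB54 = 52052.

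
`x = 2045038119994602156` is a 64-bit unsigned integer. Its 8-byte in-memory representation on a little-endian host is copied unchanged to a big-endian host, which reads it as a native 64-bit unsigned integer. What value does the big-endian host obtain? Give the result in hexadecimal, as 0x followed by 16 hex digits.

0xAC3269C6556F611C

2045038119994602156 in 64-bit hexadecimal is 0x1C616F55C66932AC.
Stored little-endian, the bytes at ascending addresses are AC 32 69 C6 55 6F 61 1C.
Read back as big-endian, the last byte is least significant, giving 0xAC3269C6556F611C.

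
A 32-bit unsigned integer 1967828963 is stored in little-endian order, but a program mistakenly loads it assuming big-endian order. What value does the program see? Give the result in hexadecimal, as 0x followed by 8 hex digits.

1967828963 in 32-bit hexadecimal is 0x754AAFE3.
Stored little-endian, the bytes at ascending addresses are E3 AF 4A 75.
Read back as big-endian, the last byte is least significant, giving 0xE3AF4A75.

0xE3AF4A75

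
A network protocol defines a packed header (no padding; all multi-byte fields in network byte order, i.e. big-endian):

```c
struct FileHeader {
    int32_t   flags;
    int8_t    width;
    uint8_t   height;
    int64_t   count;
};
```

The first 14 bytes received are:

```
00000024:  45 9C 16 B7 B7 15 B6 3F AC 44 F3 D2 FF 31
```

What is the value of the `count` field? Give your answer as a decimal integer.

-5314339623125450959

`count` follows `flags` (4 B), `width` (1 B), `height` (1 B), so it starts at offset 4 + 1 + 1 = 6 and occupies 8 bytes.
Bytes at offsets 6..13: B6 3F AC 44 F3 D2 FF 31.
In big-endian order the high byte comes first in memory.
The bytes are already most-significant first: 0xB63FAC44F3D2FF31.
Top bit is set, so as a signed 64-bit value this is 0xB63FAC44F3D2FF31 − 2^64 = -5314339623125450959.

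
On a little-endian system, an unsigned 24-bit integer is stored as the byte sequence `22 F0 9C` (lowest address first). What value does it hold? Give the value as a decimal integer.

In little-endian order the low byte comes first in memory.
Reassemble most-significant byte first: 9C F0 22 → 0x9CF022.
0x9CF022 = 10285090.

10285090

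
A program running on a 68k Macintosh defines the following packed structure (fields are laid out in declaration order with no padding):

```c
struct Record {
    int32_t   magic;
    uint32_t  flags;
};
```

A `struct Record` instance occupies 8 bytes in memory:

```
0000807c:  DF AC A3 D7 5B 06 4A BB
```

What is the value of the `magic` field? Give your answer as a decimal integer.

`magic` is the first field, at byte offset 0, occupying 4 bytes.
Bytes at offsets 0..3: DF AC A3 D7.
Big-endian stores the most-significant byte at the lowest address.
The bytes are already most-significant first: 0xDFACA3D7.
Top bit is set, so as a signed 32-bit value this is 0xDFACA3D7 − 2^32 = -542333993.

-542333993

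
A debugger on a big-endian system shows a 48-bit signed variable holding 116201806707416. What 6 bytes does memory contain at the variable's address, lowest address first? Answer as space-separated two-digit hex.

69 AF 57 69 3A D8

116201806707416 in hexadecimal, padded to 48 bits, is 0x69AF57693AD8.
Split into bytes (most-significant first): 69 AF 57 69 3A D8.
In big-endian order the high byte comes first in memory.
So the memory order matches the most-significant-first order: 69 AF 57 69 3A D8.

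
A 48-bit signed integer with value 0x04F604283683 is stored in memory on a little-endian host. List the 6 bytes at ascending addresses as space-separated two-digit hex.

Split into bytes (most-significant first): 04 F6 04 28 36 83.
In little-endian order the low byte comes first in memory.
So at ascending addresses the bytes are 83 36 28 04 F6 04.

83 36 28 04 F6 04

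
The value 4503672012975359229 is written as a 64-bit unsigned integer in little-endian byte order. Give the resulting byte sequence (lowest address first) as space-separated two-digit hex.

4503672012975359229 in hexadecimal, padded to 64 bits, is 0x3E8041D59643C4FD.
Split into bytes (most-significant first): 3E 80 41 D5 96 43 C4 FD.
Little-endian: lowest address holds the least-significant byte.
So at ascending addresses the bytes are FD C4 43 96 D5 41 80 3E.

FD C4 43 96 D5 41 80 3E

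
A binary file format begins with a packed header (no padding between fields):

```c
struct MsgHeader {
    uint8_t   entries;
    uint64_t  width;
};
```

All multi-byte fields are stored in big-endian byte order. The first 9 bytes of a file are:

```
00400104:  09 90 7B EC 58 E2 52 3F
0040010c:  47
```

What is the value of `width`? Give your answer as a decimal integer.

10411174830095351623

`width` follows `entries` (1 byte), so it starts at byte offset 1 and occupies 8 bytes.
Bytes at offsets 1..8: 90 7B EC 58 E2 52 3F 47.
Big-endian stores the most-significant byte at the lowest address.
The bytes are already most-significant first: 0x907BEC58E2523F47.
0x907BEC58E2523F47 = 10411174830095351623.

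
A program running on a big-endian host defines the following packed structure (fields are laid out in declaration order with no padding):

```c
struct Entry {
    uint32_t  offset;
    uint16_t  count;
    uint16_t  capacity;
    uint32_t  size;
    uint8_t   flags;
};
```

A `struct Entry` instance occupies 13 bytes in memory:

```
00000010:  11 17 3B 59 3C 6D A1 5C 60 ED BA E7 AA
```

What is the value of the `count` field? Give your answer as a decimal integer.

15469

`count` follows `offset` (4 bytes), so it starts at byte offset 4 and occupies 2 bytes.
Bytes at offsets 4..5: 3C 6D.
Big-endian stores the most-significant byte at the lowest address.
The bytes are already most-significant first: 0x3C6D.
0x3C6D = 15469.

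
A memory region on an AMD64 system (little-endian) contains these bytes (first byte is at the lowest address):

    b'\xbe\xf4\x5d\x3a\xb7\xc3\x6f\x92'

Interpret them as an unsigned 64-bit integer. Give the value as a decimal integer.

10551867643678028990

Little-endian stores the least-significant byte at the lowest address.
Reassemble most-significant byte first: 92 6F C3 B7 3A 5D F4 BE → 0x926FC3B73A5DF4BE.
0x926FC3B73A5DF4BE = 10551867643678028990.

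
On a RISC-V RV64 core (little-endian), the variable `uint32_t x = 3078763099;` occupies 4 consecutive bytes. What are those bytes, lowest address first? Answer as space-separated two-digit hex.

5B 32 82 B7

3078763099 in hexadecimal, padded to 32 bits, is 0xB782325B.
Split into bytes (most-significant first): B7 82 32 5B.
In little-endian order the low byte comes first in memory.
So at ascending addresses the bytes are 5B 32 82 B7.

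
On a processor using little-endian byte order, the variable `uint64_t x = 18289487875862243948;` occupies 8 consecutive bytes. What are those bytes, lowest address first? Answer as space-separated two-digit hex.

18289487875862243948 in hexadecimal, padded to 64 bits, is 0xFDD150523C952A6C.
Split into bytes (most-significant first): FD D1 50 52 3C 95 2A 6C.
Little-endian stores the least-significant byte at the lowest address.
So at ascending addresses the bytes are 6C 2A 95 3C 52 50 D1 FD.

6C 2A 95 3C 52 50 D1 FD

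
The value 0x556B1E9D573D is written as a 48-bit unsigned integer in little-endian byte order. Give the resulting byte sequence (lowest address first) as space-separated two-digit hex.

Split into bytes (most-significant first): 55 6B 1E 9D 57 3D.
In little-endian order the low byte comes first in memory.
So at ascending addresses the bytes are 3D 57 9D 1E 6B 55.

3D 57 9D 1E 6B 55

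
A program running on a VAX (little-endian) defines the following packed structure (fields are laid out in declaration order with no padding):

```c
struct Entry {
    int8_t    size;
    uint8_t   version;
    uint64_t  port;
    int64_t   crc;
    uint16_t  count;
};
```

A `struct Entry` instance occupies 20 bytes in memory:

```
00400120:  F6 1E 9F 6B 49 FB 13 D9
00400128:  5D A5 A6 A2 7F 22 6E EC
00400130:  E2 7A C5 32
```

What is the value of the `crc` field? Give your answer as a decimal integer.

8854899775133164198

`crc` follows `size` (1 B), `version` (1 B), `port` (8 B), so it starts at offset 1 + 1 + 8 = 10 and occupies 8 bytes.
Bytes at offsets 10..17: A6 A2 7F 22 6E EC E2 7A.
Little-endian: lowest address holds the least-significant byte.
Reassemble most-significant byte first: 7A E2 EC 6E 22 7F A2 A6 → 0x7AE2EC6E227FA2A6.
0x7AE2EC6E227FA2A6 = 8854899775133164198.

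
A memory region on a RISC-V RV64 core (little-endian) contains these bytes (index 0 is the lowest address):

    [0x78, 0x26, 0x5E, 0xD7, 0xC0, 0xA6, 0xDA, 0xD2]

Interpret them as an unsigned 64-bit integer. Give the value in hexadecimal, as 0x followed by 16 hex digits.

0xD2DAA6C0D75E2678

Little-endian stores the least-significant byte at the lowest address.
Reassemble most-significant byte first: D2 DA A6 C0 D7 5E 26 78 → 0xD2DAA6C0D75E2678.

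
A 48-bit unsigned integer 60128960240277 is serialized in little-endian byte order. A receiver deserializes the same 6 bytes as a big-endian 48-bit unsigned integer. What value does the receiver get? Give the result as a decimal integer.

164764892114742

60128960240277 in 48-bit hexadecimal is 0x36AFDD50DA95.
Stored little-endian, the bytes at ascending addresses are 95 DA 50 DD AF 36.
Read back as big-endian, the last byte is least significant, giving 0x95DA50DDAF36.
0x95DA50DDAF36 = 164764892114742.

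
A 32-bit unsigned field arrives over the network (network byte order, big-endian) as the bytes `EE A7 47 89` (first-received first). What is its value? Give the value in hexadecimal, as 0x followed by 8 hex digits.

Big-endian: lowest address holds the most-significant byte.
The bytes are already most-significant first: 0xEEA74789.

0xEEA74789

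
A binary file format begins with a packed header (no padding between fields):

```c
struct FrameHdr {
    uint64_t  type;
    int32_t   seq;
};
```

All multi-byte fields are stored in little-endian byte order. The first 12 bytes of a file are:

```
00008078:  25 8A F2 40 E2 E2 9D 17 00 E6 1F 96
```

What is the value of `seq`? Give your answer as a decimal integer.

`seq` follows `type` (8 bytes), so it starts at byte offset 8 and occupies 4 bytes.
Bytes at offsets 8..11: 00 E6 1F 96.
Little-endian: lowest address holds the least-significant byte.
Reassemble most-significant byte first: 96 1F E6 00 → 0x961FE600.
Top bit is set, so as a signed 32-bit value this is 0x961FE600 − 2^32 = -1776294400.

-1776294400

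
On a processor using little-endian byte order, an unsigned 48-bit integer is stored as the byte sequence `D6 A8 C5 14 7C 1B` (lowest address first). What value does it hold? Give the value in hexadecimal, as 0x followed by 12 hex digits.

0x1B7C14C5A8D6

Little-endian: lowest address holds the least-significant byte.
Reassemble most-significant byte first: 1B 7C 14 C5 A8 D6 → 0x1B7C14C5A8D6.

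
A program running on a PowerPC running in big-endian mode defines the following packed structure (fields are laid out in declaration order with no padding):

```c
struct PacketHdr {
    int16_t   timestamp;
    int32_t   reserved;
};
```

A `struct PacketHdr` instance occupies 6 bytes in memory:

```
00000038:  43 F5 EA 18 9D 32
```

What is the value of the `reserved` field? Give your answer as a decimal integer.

`reserved` follows `timestamp` (2 bytes), so it starts at byte offset 2 and occupies 4 bytes.
Bytes at offsets 2..5: EA 18 9D 32.
Big-endian: lowest address holds the most-significant byte.
The bytes are already most-significant first: 0xEA189D32.
Top bit is set, so as a signed 32-bit value this is 0xEA189D32 − 2^32 = -367485646.

-367485646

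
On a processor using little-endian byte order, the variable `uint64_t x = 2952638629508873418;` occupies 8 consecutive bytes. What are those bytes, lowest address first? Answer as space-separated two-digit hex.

2952638629508873418 in hexadecimal, padded to 64 bits, is 0x28F9E13095F8FCCA.
Split into bytes (most-significant first): 28 F9 E1 30 95 F8 FC CA.
In little-endian order the low byte comes first in memory.
So at ascending addresses the bytes are CA FC F8 95 30 E1 F9 28.

CA FC F8 95 30 E1 F9 28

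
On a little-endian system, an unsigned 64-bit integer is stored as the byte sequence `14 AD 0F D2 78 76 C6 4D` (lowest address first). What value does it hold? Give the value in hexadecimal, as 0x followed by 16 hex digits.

Little-endian stores the least-significant byte at the lowest address.
Reassemble most-significant byte first: 4D C6 76 78 D2 0F AD 14 → 0x4DC67678D20FAD14.

0x4DC67678D20FAD14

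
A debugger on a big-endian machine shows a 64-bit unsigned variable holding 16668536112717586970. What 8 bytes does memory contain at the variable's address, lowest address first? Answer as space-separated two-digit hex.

E7 52 89 47 E4 4D 62 1A

16668536112717586970 in hexadecimal, padded to 64 bits, is 0xE7528947E44D621A.
Split into bytes (most-significant first): E7 52 89 47 E4 4D 62 1A.
In big-endian order the high byte comes first in memory.
So the memory order matches the most-significant-first order: E7 52 89 47 E4 4D 62 1A.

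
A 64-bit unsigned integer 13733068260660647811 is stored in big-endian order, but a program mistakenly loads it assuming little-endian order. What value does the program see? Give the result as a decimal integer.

13733068260660647811 in 64-bit hexadecimal is 0xBE95A8D278DE9783.
Stored big-endian, the bytes at ascending addresses are BE 95 A8 D2 78 DE 97 83.
Read back as little-endian, the first byte is least significant, giving 0x8397DE78D2A895BE.
0x8397DE78D2A895BE = 9482292150963574206.

9482292150963574206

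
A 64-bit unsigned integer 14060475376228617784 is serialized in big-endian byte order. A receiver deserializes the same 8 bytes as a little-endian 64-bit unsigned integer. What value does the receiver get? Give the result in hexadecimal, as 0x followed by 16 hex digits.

14060475376228617784 in 64-bit hexadecimal is 0xC320D7DBED3BCE38.
Stored big-endian, the bytes at ascending addresses are C3 20 D7 DB ED 3B CE 38.
Read back as little-endian, the first byte is least significant, giving 0x38CE3BEDDBD720C3.

0x38CE3BEDDBD720C3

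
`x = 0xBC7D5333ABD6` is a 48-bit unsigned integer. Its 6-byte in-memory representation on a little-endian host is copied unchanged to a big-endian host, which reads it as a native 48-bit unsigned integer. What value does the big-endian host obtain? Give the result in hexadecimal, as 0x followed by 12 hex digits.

0xD6AB33537DBC

Stored little-endian, the bytes at ascending addresses are D6 AB 33 53 7D BC.
Read back as big-endian, the last byte is least significant, giving 0xD6AB33537DBC.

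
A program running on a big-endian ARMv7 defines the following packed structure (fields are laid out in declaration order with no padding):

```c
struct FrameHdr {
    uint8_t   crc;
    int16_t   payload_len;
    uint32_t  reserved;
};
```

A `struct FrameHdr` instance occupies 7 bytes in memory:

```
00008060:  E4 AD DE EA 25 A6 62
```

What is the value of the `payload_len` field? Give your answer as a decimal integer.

`payload_len` follows `crc` (1 byte), so it starts at byte offset 1 and occupies 2 bytes.
Bytes at offsets 1..2: AD DE.
In big-endian order the high byte comes first in memory.
The bytes are already most-significant first: 0xADDE.
Top bit is set, so as a signed 16-bit value this is 0xADDE − 2^16 = -21026.

-21026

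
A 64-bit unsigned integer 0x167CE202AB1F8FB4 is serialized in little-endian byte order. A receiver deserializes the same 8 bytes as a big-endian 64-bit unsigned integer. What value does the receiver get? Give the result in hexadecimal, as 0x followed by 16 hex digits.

0xB48F1FAB02E27C16

Stored little-endian, the bytes at ascending addresses are B4 8F 1F AB 02 E2 7C 16.
Read back as big-endian, the last byte is least significant, giving 0xB48F1FAB02E27C16.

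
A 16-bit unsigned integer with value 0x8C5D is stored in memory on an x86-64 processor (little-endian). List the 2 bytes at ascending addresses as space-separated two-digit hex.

Split into bytes (most-significant first): 8C 5D.
Little-endian: lowest address holds the least-significant byte.
So at ascending addresses the bytes are 5D 8C.

5D 8C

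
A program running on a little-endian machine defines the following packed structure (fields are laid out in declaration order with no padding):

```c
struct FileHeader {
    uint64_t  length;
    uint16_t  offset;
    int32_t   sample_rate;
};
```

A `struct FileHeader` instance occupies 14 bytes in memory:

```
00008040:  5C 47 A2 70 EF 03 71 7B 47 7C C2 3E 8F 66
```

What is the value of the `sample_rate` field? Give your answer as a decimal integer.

1720663746

`sample_rate` follows `length` (8 B), `offset` (2 B), so it starts at offset 8 + 2 = 10 and occupies 4 bytes.
Bytes at offsets 10..13: C2 3E 8F 66.
In little-endian order the low byte comes first in memory.
Reassemble most-significant byte first: 66 8F 3E C2 → 0x668F3EC2.
0x668F3EC2 = 1720663746.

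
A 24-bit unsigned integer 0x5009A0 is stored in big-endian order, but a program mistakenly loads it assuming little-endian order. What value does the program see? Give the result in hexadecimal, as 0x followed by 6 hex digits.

0xA00950

Stored big-endian, the bytes at ascending addresses are 50 09 A0.
Read back as little-endian, the first byte is least significant, giving 0xA00950.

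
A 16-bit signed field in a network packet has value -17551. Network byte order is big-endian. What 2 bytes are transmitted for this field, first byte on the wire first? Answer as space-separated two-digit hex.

BB 71

Two's complement of -17551 in 16 bits: 17551 = 0x448F; invert → 0xBB70; add 1 → 0xBB71.
Split into bytes (most-significant first): BB 71.
Big-endian stores the most-significant byte at the lowest address.
So the memory order matches the most-significant-first order: BB 71.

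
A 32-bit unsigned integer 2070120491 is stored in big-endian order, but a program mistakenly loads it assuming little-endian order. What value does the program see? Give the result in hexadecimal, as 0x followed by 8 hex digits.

0x2B88637B

2070120491 in 32-bit hexadecimal is 0x7B63882B.
Stored big-endian, the bytes at ascending addresses are 7B 63 88 2B.
Read back as little-endian, the first byte is least significant, giving 0x2B88637B.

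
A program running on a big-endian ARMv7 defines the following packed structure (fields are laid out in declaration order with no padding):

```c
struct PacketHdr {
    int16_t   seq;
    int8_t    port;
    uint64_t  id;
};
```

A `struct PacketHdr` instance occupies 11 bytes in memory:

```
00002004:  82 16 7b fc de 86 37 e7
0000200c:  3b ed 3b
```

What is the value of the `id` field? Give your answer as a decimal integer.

18221148717048393019

`id` follows `seq` (2 B), `port` (1 B), so it starts at offset 2 + 1 = 3 and occupies 8 bytes.
Bytes at offsets 3..10: FC DE 86 37 E7 3B ED 3B.
Big-endian: lowest address holds the most-significant byte.
The bytes are already most-significant first: 0xFCDE8637E73BED3B.
0xFCDE8637E73BED3B = 18221148717048393019.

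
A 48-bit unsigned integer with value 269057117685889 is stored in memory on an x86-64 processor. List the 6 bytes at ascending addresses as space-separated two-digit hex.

81 88 EC BD B4 F4

269057117685889 in hexadecimal, padded to 48 bits, is 0xF4B4BDEC8881.
Split into bytes (most-significant first): F4 B4 BD EC 88 81.
Little-endian: lowest address holds the least-significant byte.
So at ascending addresses the bytes are 81 88 EC BD B4 F4.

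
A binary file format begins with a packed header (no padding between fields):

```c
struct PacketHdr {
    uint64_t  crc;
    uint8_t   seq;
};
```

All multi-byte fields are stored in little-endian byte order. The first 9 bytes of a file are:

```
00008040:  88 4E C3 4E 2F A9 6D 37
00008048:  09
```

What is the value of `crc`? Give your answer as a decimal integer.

`crc` is the first field, at byte offset 0, occupying 8 bytes.
Bytes at offsets 0..7: 88 4E C3 4E 2F A9 6D 37.
Little-endian: lowest address holds the least-significant byte.
Reassemble most-significant byte first: 37 6D A9 2F 4E C3 4E 88 → 0x376DA92F4EC34E88.
0x376DA92F4EC34E88 = 3994034465197477512.

3994034465197477512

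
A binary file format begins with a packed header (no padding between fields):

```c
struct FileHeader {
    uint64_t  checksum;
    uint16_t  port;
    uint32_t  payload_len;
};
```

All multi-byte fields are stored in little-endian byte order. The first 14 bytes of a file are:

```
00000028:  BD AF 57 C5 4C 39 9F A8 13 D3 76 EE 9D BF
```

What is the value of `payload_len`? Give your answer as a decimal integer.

`payload_len` follows `checksum` (8 B), `port` (2 B), so it starts at offset 8 + 2 = 10 and occupies 4 bytes.
Bytes at offsets 10..13: 76 EE 9D BF.
In little-endian order the low byte comes first in memory.
Reassemble most-significant byte first: BF 9D EE 76 → 0xBF9DEE76.
0xBF9DEE76 = 3214798454.

3214798454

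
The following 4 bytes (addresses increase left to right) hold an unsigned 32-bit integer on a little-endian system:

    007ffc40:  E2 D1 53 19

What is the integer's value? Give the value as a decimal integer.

424923618

Little-endian stores the least-significant byte at the lowest address.
Reassemble most-significant byte first: 19 53 D1 E2 → 0x1953D1E2.
0x1953D1E2 = 424923618.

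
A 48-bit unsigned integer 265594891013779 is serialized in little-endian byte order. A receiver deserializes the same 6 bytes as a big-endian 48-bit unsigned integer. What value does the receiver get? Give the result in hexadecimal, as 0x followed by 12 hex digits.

0x930E22A18EF1

265594891013779 in 48-bit hexadecimal is 0xF18EA1220E93.
Stored little-endian, the bytes at ascending addresses are 93 0E 22 A1 8E F1.
Read back as big-endian, the last byte is least significant, giving 0x930E22A18EF1.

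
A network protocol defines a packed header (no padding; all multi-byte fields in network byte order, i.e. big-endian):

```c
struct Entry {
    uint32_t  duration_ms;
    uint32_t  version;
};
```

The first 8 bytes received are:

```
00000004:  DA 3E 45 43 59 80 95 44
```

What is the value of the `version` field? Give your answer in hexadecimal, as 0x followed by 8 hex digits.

`version` follows `duration_ms` (4 bytes), so it starts at byte offset 4 and occupies 4 bytes.
Bytes at offsets 4..7: 59 80 95 44.
Big-endian: lowest address holds the most-significant byte.
The bytes are already most-significant first: 0x59809544.

0x59809544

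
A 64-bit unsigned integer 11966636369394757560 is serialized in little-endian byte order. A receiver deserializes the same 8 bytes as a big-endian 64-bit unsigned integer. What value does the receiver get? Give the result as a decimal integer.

13289853405100511910

11966636369394757560 in 64-bit hexadecimal is 0xA6120860420B6FB8.
Stored little-endian, the bytes at ascending addresses are B8 6F 0B 42 60 08 12 A6.
Read back as big-endian, the last byte is least significant, giving 0xB86F0B42600812A6.
0xB86F0B42600812A6 = 13289853405100511910.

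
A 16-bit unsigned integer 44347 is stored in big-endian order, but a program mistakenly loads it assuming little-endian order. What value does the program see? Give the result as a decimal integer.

15277

44347 in 16-bit hexadecimal is 0xAD3B.
Stored big-endian, the bytes at ascending addresses are AD 3B.
Read back as little-endian, the first byte is least significant, giving 0x3BAD.
0x3BAD = 15277.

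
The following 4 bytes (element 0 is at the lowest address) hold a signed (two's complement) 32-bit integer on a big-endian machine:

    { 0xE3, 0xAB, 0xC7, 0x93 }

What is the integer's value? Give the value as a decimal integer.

Big-endian stores the most-significant byte at the lowest address.
The bytes are already most-significant first: 0xE3ABC793.
Top bit is set, so as a signed 32-bit value this is 0xE3ABC793 − 2^32 = -475281517.

-475281517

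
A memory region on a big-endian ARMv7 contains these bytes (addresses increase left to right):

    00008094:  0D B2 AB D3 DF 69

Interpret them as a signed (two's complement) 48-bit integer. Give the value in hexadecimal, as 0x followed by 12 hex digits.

0x0DB2ABD3DF69

In big-endian order the high byte comes first in memory.
The bytes are already most-significant first: 0x0DB2ABD3DF69.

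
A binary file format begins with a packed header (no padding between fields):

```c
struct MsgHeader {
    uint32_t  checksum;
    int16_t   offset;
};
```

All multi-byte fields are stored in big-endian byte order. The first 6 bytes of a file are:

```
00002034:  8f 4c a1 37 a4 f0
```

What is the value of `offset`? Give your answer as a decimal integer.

-23312

`offset` follows `checksum` (4 bytes), so it starts at byte offset 4 and occupies 2 bytes.
Bytes at offsets 4..5: A4 F0.
Big-endian: lowest address holds the most-significant byte.
The bytes are already most-significant first: 0xA4F0.
Top bit is set, so as a signed 16-bit value this is 0xA4F0 − 2^16 = -23312.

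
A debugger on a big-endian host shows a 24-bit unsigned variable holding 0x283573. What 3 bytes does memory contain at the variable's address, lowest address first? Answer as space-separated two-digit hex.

Split into bytes (most-significant first): 28 35 73.
In big-endian order the high byte comes first in memory.
So the memory order matches the most-significant-first order: 28 35 73.

28 35 73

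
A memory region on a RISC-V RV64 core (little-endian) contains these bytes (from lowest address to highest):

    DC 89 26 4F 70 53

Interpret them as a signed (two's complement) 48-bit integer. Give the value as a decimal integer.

In little-endian order the low byte comes first in memory.
Reassemble most-significant byte first: 53 70 4F 26 89 DC → 0x53704F2689DC.
0x53704F2689DC = 91741829368284.

91741829368284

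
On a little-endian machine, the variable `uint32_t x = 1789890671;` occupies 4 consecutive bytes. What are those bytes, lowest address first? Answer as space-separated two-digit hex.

1789890671 in hexadecimal, padded to 32 bits, is 0x6AAF906F.
Split into bytes (most-significant first): 6A AF 90 6F.
In little-endian order the low byte comes first in memory.
So at ascending addresses the bytes are 6F 90 AF 6A.

6F 90 AF 6A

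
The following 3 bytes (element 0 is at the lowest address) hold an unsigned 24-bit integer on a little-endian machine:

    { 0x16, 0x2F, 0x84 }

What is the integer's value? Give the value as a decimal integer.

Little-endian stores the least-significant byte at the lowest address.
Reassemble most-significant byte first: 84 2F 16 → 0x842F16.
0x842F16 = 8662806.

8662806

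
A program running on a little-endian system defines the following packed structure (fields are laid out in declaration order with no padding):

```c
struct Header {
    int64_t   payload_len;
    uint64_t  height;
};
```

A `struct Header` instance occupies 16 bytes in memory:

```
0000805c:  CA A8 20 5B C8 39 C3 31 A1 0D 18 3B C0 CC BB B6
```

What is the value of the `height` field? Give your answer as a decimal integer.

`height` follows `payload_len` (8 bytes), so it starts at byte offset 8 and occupies 8 bytes.
Bytes at offsets 8..15: A1 0D 18 3B C0 CC BB B6.
Little-endian: lowest address holds the least-significant byte.
Reassemble most-significant byte first: B6 BB CC C0 3B 18 0D A1 → 0xB6BBCCC03B180DA1.
0xB6BBCCC03B180DA1 = 13167343061544996257.

13167343061544996257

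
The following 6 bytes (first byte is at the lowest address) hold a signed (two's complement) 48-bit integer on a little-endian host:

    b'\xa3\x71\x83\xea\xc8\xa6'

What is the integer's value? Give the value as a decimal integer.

Little-endian stores the least-significant byte at the lowest address.
Reassemble most-significant byte first: A6 C8 EA 83 71 A3 → 0xA6C8EA8371A3.
Top bit is set, so as a signed 48-bit value this is 0xA6C8EA8371A3 − 2^48 = -98093118557789.

-98093118557789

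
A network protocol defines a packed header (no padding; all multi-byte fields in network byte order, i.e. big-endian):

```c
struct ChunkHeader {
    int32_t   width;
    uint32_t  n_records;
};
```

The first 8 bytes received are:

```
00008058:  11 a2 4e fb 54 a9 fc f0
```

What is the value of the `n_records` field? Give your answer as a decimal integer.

`n_records` follows `width` (4 bytes), so it starts at byte offset 4 and occupies 4 bytes.
Bytes at offsets 4..7: 54 A9 FC F0.
Big-endian stores the most-significant byte at the lowest address.
The bytes are already most-significant first: 0x54A9FCF0.
0x54A9FCF0 = 1420426480.

1420426480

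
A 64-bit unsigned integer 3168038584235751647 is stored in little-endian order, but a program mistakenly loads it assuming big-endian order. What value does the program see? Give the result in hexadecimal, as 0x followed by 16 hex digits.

3168038584235751647 in 64-bit hexadecimal is 0x2BF7224EB01A78DF.
Stored little-endian, the bytes at ascending addresses are DF 78 1A B0 4E 22 F7 2B.
Read back as big-endian, the last byte is least significant, giving 0xDF781AB04E22F72B.

0xDF781AB04E22F72B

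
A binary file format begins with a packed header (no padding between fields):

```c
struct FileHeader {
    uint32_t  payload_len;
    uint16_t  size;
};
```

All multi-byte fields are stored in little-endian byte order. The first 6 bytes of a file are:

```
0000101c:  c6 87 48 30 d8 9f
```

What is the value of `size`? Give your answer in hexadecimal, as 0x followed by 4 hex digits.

`size` follows `payload_len` (4 bytes), so it starts at byte offset 4 and occupies 2 bytes.
Bytes at offsets 4..5: D8 9F.
In little-endian order the low byte comes first in memory.
Reassemble most-significant byte first: 9F D8 → 0x9FD8.

0x9FD8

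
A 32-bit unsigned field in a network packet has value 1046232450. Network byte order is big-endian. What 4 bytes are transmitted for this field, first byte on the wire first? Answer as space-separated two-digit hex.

3E 5C 3D 82

1046232450 in hexadecimal, padded to 32 bits, is 0x3E5C3D82.
Split into bytes (most-significant first): 3E 5C 3D 82.
Big-endian: lowest address holds the most-significant byte.
So the memory order matches the most-significant-first order: 3E 5C 3D 82.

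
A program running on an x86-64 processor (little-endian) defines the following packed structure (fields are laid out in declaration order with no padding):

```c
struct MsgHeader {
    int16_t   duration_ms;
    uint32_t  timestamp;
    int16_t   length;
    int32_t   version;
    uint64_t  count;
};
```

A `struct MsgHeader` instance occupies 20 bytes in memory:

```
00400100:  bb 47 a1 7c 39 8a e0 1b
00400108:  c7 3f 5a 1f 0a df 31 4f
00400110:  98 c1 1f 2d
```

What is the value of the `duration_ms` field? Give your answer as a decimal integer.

`duration_ms` is the first field, at byte offset 0, occupying 2 bytes.
Bytes at offsets 0..1: BB 47.
Little-endian: lowest address holds the least-significant byte.
Reassemble most-significant byte first: 47 BB → 0x47BB.
0x47BB = 18363.

18363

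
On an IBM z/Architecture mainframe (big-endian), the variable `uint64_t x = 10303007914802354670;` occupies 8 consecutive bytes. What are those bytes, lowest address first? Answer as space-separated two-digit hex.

10303007914802354670 in hexadecimal, padded to 64 bits, is 0x8EFBA31C5FD519EE.
Split into bytes (most-significant first): 8E FB A3 1C 5F D5 19 EE.
In big-endian order the high byte comes first in memory.
So the memory order matches the most-significant-first order: 8E FB A3 1C 5F D5 19 EE.

8E FB A3 1C 5F D5 19 EE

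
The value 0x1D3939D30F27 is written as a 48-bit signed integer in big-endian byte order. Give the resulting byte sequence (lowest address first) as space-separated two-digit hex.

1D 39 39 D3 0F 27

Split into bytes (most-significant first): 1D 39 39 D3 0F 27.
In big-endian order the high byte comes first in memory.
So the memory order matches the most-significant-first order: 1D 39 39 D3 0F 27.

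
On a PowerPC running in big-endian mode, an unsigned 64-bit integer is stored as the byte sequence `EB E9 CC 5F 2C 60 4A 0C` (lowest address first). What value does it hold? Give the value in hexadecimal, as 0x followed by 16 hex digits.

Big-endian: lowest address holds the most-significant byte.
The bytes are already most-significant first: 0xEBE9CC5F2C604A0C.

0xEBE9CC5F2C604A0C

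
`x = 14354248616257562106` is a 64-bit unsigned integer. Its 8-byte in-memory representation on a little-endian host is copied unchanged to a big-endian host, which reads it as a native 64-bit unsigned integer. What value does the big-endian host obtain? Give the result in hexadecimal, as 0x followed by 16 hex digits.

0xFAA5AC7D108934C7

14354248616257562106 in 64-bit hexadecimal is 0xC73489107DACA5FA.
Stored little-endian, the bytes at ascending addresses are FA A5 AC 7D 10 89 34 C7.
Read back as big-endian, the last byte is least significant, giving 0xFAA5AC7D108934C7.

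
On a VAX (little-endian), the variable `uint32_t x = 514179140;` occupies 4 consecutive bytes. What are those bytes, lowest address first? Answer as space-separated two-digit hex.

514179140 in hexadecimal, padded to 32 bits, is 0x1EA5C044.
Split into bytes (most-significant first): 1E A5 C0 44.
Little-endian: lowest address holds the least-significant byte.
So at ascending addresses the bytes are 44 C0 A5 1E.

44 C0 A5 1E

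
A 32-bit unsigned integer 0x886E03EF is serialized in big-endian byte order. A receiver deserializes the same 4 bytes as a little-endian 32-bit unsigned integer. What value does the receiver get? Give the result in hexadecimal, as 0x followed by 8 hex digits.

Stored big-endian, the bytes at ascending addresses are 88 6E 03 EF.
Read back as little-endian, the first byte is least significant, giving 0xEF036E88.

0xEF036E88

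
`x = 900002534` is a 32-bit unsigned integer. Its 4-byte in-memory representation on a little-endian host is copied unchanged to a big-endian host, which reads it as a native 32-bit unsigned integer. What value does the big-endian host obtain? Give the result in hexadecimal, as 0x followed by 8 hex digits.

900002534 in 32-bit hexadecimal is 0x35A4F2E6.
Stored little-endian, the bytes at ascending addresses are E6 F2 A4 35.
Read back as big-endian, the last byte is least significant, giving 0xE6F2A435.

0xE6F2A435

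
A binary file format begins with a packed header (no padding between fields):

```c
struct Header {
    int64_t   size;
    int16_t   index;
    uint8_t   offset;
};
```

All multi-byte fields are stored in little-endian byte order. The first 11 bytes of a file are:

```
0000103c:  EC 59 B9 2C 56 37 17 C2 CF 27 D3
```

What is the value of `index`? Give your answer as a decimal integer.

`index` follows `size` (8 bytes), so it starts at byte offset 8 and occupies 2 bytes.
Bytes at offsets 8..9: CF 27.
Little-endian: lowest address holds the least-significant byte.
Reassemble most-significant byte first: 27 CF → 0x27CF.
0x27CF = 10191.

10191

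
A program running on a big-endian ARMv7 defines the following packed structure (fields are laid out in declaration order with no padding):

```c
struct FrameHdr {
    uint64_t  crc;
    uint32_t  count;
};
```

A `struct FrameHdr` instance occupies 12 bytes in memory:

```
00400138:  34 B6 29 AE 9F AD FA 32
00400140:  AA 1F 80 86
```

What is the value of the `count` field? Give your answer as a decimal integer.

`count` follows `crc` (8 bytes), so it starts at byte offset 8 and occupies 4 bytes.
Bytes at offsets 8..11: AA 1F 80 86.
In big-endian order the high byte comes first in memory.
The bytes are already most-significant first: 0xAA1F8086.
0xAA1F8086 = 2854191238.

2854191238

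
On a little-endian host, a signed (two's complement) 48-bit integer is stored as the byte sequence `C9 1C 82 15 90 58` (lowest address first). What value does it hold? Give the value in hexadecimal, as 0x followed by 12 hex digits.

0x589015821CC9

Little-endian stores the least-significant byte at the lowest address.
Reassemble most-significant byte first: 58 90 15 82 1C C9 → 0x589015821CC9.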